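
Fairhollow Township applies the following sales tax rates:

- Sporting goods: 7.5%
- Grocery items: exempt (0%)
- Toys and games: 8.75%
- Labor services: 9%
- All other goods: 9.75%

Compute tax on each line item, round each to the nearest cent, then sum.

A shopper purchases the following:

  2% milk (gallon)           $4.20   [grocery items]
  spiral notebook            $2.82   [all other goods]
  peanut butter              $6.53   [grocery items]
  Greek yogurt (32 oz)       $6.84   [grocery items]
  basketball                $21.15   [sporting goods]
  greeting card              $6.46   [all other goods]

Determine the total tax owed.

2% milk (gallon) $4.20: grocery items → 0% → $0.00
Spiral notebook $2.82: all other goods → 9.75% → $0.27
Peanut butter $6.53: grocery items → 0% → $0.00
Greek yogurt (32 oz) $6.84: grocery items → 0% → $0.00
Basketball $21.15: sporting goods → 7.5% → $1.59
Greeting card $6.46: all other goods → 9.75% → $0.63
Total tax = $0.27 + $1.59 + $0.63 = $2.49

$2.49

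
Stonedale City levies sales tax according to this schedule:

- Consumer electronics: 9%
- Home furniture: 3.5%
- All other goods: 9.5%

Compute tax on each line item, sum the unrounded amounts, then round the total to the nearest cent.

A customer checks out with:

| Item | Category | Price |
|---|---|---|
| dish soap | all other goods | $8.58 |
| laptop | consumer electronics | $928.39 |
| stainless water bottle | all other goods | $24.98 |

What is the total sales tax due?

Dish soap $8.58: all other goods → 9.5% → $0.8151
Laptop $928.39: consumer electronics → 9% → $83.5551
Stainless water bottle $24.98: all other goods → 9.5% → $2.3731
Unrounded tax sum = $86.7433 → $86.74

$86.74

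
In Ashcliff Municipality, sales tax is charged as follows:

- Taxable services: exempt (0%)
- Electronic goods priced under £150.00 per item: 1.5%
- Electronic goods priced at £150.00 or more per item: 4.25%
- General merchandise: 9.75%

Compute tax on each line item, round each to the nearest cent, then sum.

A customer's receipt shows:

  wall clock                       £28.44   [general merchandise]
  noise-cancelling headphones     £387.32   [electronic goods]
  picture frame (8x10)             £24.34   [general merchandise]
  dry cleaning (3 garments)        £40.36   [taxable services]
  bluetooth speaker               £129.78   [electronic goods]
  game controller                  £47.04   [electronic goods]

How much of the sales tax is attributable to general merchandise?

Wall clock £28.44: general merchandise → 9.75% → £2.77
Picture frame (8x10) £24.34: general merchandise → 9.75% → £2.37
Tax on general merchandise = £2.77 + £2.37 = £5.14

£5.14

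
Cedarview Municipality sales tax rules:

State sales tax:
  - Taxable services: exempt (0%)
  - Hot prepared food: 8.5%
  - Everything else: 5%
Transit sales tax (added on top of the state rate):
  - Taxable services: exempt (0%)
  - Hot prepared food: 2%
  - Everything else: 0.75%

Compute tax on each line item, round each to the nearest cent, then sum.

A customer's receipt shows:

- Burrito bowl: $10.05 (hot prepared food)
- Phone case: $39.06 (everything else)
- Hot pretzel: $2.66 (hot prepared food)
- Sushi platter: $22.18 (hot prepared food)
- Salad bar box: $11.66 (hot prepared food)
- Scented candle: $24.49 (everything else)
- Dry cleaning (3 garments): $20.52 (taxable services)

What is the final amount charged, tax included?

Burrito bowl $10.05: hot prepared food → 8.5% + 2% transit = 10.5% → $1.06
Phone case $39.06: everything else → 5% + 0.75% transit = 5.75% → $2.25
Hot pretzel $2.66: hot prepared food → 8.5% + 2% transit = 10.5% → $0.28
Sushi platter $22.18: hot prepared food → 8.5% + 2% transit = 10.5% → $2.33
Salad bar box $11.66: hot prepared food → 8.5% + 2% transit = 10.5% → $1.22
Scented candle $24.49: everything else → 5% + 0.75% transit = 5.75% → $1.41
Dry cleaning (3 garments) $20.52: taxable services → 0% + 0% transit = 0% → $0.00
Subtotal = $130.62; tax = $8.55; total due = $139.17

$139.17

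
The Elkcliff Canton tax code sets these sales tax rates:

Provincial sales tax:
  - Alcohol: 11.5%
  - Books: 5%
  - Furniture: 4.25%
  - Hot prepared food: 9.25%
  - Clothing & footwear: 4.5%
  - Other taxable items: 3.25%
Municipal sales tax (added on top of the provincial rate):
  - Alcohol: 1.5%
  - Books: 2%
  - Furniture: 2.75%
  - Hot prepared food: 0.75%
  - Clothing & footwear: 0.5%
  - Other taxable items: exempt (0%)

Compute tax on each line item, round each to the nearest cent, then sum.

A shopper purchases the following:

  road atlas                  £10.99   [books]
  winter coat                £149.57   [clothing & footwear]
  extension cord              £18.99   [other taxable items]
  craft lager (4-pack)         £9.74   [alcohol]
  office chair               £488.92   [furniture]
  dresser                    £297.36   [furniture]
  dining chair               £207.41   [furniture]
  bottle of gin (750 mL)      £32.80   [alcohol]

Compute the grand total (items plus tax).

£1299.74

Road atlas £10.99: books → 5% + 2% municipal = 7% → £0.77
Winter coat £149.57: clothing & footwear → 4.5% + 0.5% municipal = 5% → £7.48
Extension cord £18.99: other taxable items → 3.25% + 0% municipal = 3.25% → £0.62
Craft lager (4-pack) £9.74: alcohol → 11.5% + 1.5% municipal = 13% → £1.27
Office chair £488.92: furniture → 4.25% + 2.75% municipal = 7% → £34.22
Dresser £297.36: furniture → 4.25% + 2.75% municipal = 7% → £20.82
Dining chair £207.41: furniture → 4.25% + 2.75% municipal = 7% → £14.52
Bottle of gin (750 mL) £32.80: alcohol → 11.5% + 1.5% municipal = 13% → £4.26
Subtotal = £1215.78; tax = £83.96; total due = £1299.74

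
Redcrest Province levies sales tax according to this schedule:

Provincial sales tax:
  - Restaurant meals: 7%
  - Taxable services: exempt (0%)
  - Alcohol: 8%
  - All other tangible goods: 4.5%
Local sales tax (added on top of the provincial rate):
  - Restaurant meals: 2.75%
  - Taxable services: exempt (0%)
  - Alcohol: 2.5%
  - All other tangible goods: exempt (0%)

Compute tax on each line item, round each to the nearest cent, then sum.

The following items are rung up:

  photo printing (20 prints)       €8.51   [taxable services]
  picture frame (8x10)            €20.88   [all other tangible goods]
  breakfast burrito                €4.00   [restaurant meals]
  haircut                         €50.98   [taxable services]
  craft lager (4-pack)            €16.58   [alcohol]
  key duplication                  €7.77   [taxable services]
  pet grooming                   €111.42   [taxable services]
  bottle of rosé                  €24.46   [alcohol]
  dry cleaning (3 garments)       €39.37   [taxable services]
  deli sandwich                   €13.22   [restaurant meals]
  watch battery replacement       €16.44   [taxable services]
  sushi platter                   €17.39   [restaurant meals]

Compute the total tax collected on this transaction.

€8.63

Photo printing (20 prints) €8.51: taxable services → 0% + 0% local = 0% → €0.00
Picture frame (8x10) €20.88: all other tangible goods → 4.5% + 0% local = 4.5% → €0.94
Breakfast burrito €4.00: restaurant meals → 7% + 2.75% local = 9.75% → €0.39
Haircut €50.98: taxable services → 0% + 0% local = 0% → €0.00
Craft lager (4-pack) €16.58: alcohol → 8% + 2.5% local = 10.5% → €1.74
Key duplication €7.77: taxable services → 0% + 0% local = 0% → €0.00
Pet grooming €111.42: taxable services → 0% + 0% local = 0% → €0.00
Bottle of rosé €24.46: alcohol → 8% + 2.5% local = 10.5% → €2.57
Dry cleaning (3 garments) €39.37: taxable services → 0% + 0% local = 0% → €0.00
Deli sandwich €13.22: restaurant meals → 7% + 2.75% local = 9.75% → €1.29
Watch battery replacement €16.44: taxable services → 0% + 0% local = 0% → €0.00
Sushi platter €17.39: restaurant meals → 7% + 2.75% local = 9.75% → €1.70
Total tax = €0.94 + €0.39 + €1.74 + €2.57 + €1.29 + €1.70 = €8.63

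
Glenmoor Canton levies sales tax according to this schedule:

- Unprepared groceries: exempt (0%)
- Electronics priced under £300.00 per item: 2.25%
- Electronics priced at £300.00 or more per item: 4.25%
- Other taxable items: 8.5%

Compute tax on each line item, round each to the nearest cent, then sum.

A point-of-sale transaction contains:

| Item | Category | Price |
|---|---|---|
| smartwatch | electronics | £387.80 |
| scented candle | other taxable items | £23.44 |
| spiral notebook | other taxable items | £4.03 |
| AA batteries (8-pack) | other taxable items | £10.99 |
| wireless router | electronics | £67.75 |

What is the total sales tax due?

Smartwatch £387.80: electronics, £300.00 or more → 4.25% → £16.48
Scented candle £23.44: other taxable items → 8.5% → £1.99
Spiral notebook £4.03: other taxable items → 8.5% → £0.34
AA batteries (8-pack) £10.99: other taxable items → 8.5% → £0.93
Wireless router £67.75: electronics, under £300.00 → 2.25% → £1.52
Total tax = £16.48 + £1.99 + £0.34 + £0.93 + £1.52 = £21.26

£21.26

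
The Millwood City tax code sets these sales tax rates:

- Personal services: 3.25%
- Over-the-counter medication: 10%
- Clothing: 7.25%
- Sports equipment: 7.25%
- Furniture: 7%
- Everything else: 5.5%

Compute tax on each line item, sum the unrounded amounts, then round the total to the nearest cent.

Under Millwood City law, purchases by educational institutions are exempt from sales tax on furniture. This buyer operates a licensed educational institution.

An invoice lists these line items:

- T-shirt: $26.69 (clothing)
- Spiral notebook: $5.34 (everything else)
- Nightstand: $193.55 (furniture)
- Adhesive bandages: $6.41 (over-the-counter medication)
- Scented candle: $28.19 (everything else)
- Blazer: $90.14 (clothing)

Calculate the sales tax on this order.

T-shirt $26.69: clothing → 7.25% → $1.935025
Spiral notebook $5.34: everything else → 5.5% → $0.2937
Nightstand $193.55: furniture, buyer-exempt → 0% → $0.00
Adhesive bandages $6.41: over-the-counter medication → 10% → $0.641
Scented candle $28.19: everything else → 5.5% → $1.55045
Blazer $90.14: clothing → 7.25% → $6.53515
Unrounded tax sum = $10.955325 → $10.96

$10.96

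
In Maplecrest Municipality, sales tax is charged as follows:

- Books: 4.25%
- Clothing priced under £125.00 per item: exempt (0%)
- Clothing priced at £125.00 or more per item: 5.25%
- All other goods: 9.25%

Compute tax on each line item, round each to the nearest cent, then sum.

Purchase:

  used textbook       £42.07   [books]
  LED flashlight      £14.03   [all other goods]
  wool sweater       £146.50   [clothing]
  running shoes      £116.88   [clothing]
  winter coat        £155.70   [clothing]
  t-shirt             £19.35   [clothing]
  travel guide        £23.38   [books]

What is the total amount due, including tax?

£537.85

Used textbook £42.07: books → 4.25% → £1.79
LED flashlight £14.03: all other goods → 9.25% → £1.30
Wool sweater £146.50: clothing, £125.00 or more → 5.25% → £7.69
Running shoes £116.88: clothing, under £125.00 → 0% → £0.00
Winter coat £155.70: clothing, £125.00 or more → 5.25% → £8.17
T-shirt £19.35: clothing, under £125.00 → 0% → £0.00
Travel guide £23.38: books → 4.25% → £0.99
Subtotal = £517.91; tax = £19.94; total due = £537.85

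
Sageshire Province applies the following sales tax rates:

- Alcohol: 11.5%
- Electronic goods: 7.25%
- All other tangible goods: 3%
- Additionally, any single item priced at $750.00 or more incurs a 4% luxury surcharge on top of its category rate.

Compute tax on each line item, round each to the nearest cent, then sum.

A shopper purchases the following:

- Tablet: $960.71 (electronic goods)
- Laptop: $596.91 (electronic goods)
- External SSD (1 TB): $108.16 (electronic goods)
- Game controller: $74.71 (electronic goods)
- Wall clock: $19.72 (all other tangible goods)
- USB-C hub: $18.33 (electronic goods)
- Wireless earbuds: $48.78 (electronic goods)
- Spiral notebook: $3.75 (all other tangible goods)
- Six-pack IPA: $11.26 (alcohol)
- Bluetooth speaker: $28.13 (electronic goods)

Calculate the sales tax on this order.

Tablet $960.71: electronic goods → 7.25% + 4% surcharge = 11.25% → $108.08
Laptop $596.91: electronic goods → 7.25% → $43.28
External SSD (1 TB) $108.16: electronic goods → 7.25% → $7.84
Game controller $74.71: electronic goods → 7.25% → $5.42
Wall clock $19.72: all other tangible goods → 3% → $0.59
USB-C hub $18.33: electronic goods → 7.25% → $1.33
Wireless earbuds $48.78: electronic goods → 7.25% → $3.54
Spiral notebook $3.75: all other tangible goods → 3% → $0.11
Six-pack IPA $11.26: alcohol → 11.5% → $1.29
Bluetooth speaker $28.13: electronic goods → 7.25% → $2.04
Total tax = $108.08 + $43.28 + $7.84 + $5.42 + $0.59 + $1.33 + $3.54 + $0.11 + $1.29 + $2.04 = $173.52

$173.52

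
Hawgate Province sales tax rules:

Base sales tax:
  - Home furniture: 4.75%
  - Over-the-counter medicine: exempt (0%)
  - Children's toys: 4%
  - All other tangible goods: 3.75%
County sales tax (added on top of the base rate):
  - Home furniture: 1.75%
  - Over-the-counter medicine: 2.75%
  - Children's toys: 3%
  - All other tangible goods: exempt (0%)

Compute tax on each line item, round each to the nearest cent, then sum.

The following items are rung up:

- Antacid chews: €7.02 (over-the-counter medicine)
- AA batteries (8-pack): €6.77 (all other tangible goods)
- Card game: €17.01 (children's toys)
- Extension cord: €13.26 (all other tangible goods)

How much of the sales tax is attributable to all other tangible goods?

€0.75

AA batteries (8-pack) €6.77: all other tangible goods → 3.75% + 0% county = 3.75% → €0.25
Extension cord €13.26: all other tangible goods → 3.75% + 0% county = 3.75% → €0.50
Tax on all other tangible goods = €0.25 + €0.50 = €0.75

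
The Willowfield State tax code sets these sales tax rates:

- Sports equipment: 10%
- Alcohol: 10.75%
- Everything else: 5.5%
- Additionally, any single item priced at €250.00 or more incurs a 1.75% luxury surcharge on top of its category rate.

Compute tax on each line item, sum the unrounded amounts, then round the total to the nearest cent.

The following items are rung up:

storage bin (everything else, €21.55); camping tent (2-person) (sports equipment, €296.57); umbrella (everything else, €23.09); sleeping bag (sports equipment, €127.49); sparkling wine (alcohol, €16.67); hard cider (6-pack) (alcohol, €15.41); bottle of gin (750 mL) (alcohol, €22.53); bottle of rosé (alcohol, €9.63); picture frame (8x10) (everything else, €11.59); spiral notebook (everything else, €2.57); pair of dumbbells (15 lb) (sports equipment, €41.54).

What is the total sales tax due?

Storage bin €21.55: everything else → 5.5% → €1.18525
Camping tent (2-person) €296.57: sports equipment → 10% + 1.75% surcharge = 11.75% → €34.846975
Umbrella €23.09: everything else → 5.5% → €1.26995
Sleeping bag €127.49: sports equipment → 10% → €12.749
Sparkling wine €16.67: alcohol → 10.75% → €1.792025
Hard cider (6-pack) €15.41: alcohol → 10.75% → €1.656575
Bottle of gin (750 mL) €22.53: alcohol → 10.75% → €2.421975
Bottle of rosé €9.63: alcohol → 10.75% → €1.035225
Picture frame (8x10) €11.59: everything else → 5.5% → €0.63745
Spiral notebook €2.57: everything else → 5.5% → €0.14135
Pair of dumbbells (15 lb) €41.54: sports equipment → 10% → €4.154
Unrounded tax sum = €61.889775 → €61.89

€61.89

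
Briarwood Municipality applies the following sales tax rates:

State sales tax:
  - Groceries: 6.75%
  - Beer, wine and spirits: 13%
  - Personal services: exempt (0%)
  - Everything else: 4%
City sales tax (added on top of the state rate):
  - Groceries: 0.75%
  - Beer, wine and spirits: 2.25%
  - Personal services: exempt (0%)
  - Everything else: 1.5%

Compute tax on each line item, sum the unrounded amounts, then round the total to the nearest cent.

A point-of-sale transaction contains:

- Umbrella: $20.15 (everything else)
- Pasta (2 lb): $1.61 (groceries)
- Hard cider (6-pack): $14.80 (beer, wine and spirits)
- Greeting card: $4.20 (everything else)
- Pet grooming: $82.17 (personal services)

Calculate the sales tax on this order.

Umbrella $20.15: everything else → 4% + 1.5% city = 5.5% → $1.10825
Pasta (2 lb) $1.61: groceries → 6.75% + 0.75% city = 7.5% → $0.12075
Hard cider (6-pack) $14.80: beer, wine and spirits → 13% + 2.25% city = 15.25% → $2.257
Greeting card $4.20: everything else → 4% + 1.5% city = 5.5% → $0.231
Pet grooming $82.17: personal services → 0% + 0% city = 0% → $0.00
Unrounded tax sum = $3.717 → $3.72

$3.72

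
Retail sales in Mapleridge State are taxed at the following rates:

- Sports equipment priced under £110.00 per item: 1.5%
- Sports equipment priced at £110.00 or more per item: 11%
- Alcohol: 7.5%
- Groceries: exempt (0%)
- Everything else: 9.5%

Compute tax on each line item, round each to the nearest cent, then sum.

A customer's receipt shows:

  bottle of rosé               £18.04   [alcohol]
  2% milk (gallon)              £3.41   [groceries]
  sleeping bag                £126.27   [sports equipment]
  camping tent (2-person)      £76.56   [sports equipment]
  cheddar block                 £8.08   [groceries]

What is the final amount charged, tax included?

Bottle of rosé £18.04: alcohol → 7.5% → £1.35
2% milk (gallon) £3.41: groceries → 0% → £0.00
Sleeping bag £126.27: sports equipment, £110.00 or more → 11% → £13.89
Camping tent (2-person) £76.56: sports equipment, under £110.00 → 1.5% → £1.15
Cheddar block £8.08: groceries → 0% → £0.00
Subtotal = £232.36; tax = £16.39; total due = £248.75

£248.75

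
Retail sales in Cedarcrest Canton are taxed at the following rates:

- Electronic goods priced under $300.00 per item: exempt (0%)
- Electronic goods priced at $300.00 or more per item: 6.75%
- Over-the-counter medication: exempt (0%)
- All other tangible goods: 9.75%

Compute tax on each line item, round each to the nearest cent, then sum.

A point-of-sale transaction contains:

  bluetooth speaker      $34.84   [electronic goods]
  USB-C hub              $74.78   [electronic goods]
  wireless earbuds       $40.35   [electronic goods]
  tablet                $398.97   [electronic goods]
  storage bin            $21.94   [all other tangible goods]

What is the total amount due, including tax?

$599.95

Bluetooth speaker $34.84: electronic goods, under $300.00 → 0% → $0.00
USB-C hub $74.78: electronic goods, under $300.00 → 0% → $0.00
Wireless earbuds $40.35: electronic goods, under $300.00 → 0% → $0.00
Tablet $398.97: electronic goods, $300.00 or more → 6.75% → $26.93
Storage bin $21.94: all other tangible goods → 9.75% → $2.14
Subtotal = $570.88; tax = $29.07; total due = $599.95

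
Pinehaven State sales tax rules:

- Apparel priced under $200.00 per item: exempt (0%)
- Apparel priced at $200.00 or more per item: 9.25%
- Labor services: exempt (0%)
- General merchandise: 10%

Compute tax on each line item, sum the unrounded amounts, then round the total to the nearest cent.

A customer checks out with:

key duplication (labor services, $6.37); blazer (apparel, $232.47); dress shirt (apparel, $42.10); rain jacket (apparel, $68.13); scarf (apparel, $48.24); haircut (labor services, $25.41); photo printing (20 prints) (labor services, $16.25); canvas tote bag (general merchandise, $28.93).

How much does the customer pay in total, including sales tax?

Key duplication $6.37: labor services → 0% → $0.00
Blazer $232.47: apparel, $200.00 or more → 9.25% → $21.503475
Dress shirt $42.10: apparel, under $200.00 → 0% → $0.00
Rain jacket $68.13: apparel, under $200.00 → 0% → $0.00
Scarf $48.24: apparel, under $200.00 → 0% → $0.00
Haircut $25.41: labor services → 0% → $0.00
Photo printing (20 prints) $16.25: labor services → 0% → $0.00
Canvas tote bag $28.93: general merchandise → 10% → $2.893
Subtotal = $467.90; unrounded tax = $24.396475 → $24.40; total due = $492.30

$492.30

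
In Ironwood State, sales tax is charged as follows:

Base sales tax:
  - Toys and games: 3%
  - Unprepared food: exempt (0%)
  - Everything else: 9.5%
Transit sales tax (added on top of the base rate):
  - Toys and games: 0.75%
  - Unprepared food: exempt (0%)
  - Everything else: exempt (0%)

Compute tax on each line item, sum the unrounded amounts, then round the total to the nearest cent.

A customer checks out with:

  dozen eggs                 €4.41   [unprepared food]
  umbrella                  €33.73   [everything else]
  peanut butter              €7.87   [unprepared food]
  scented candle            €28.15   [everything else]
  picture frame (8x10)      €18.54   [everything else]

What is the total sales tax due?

Dozen eggs €4.41: unprepared food → 0% + 0% transit = 0% → €0.00
Umbrella €33.73: everything else → 9.5% + 0% transit = 9.5% → €3.20435
Peanut butter €7.87: unprepared food → 0% + 0% transit = 0% → €0.00
Scented candle €28.15: everything else → 9.5% + 0% transit = 9.5% → €2.67425
Picture frame (8x10) €18.54: everything else → 9.5% + 0% transit = 9.5% → €1.7613
Unrounded tax sum = €7.6399 → €7.64

€7.64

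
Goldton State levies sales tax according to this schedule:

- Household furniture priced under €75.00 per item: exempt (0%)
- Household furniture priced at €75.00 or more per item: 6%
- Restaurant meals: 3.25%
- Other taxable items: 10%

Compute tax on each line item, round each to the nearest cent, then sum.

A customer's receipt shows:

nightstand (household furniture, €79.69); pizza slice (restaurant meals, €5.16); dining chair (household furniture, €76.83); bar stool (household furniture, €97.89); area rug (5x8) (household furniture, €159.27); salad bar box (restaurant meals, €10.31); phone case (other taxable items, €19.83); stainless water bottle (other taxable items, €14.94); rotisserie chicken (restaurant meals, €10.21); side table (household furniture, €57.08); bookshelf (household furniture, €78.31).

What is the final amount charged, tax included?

Nightstand €79.69: household furniture, €75.00 or more → 6% → €4.78
Pizza slice €5.16: restaurant meals → 3.25% → €0.17
Dining chair €76.83: household furniture, €75.00 or more → 6% → €4.61
Bar stool €97.89: household furniture, €75.00 or more → 6% → €5.87
Area rug (5x8) €159.27: household furniture, €75.00 or more → 6% → €9.56
Salad bar box €10.31: restaurant meals → 3.25% → €0.34
Phone case €19.83: other taxable items → 10% → €1.98
Stainless water bottle €14.94: other taxable items → 10% → €1.49
Rotisserie chicken €10.21: restaurant meals → 3.25% → €0.33
Side table €57.08: household furniture, under €75.00 → 0% → €0.00
Bookshelf €78.31: household furniture, €75.00 or more → 6% → €4.70
Subtotal = €609.52; tax = €33.83; total due = €643.35

€643.35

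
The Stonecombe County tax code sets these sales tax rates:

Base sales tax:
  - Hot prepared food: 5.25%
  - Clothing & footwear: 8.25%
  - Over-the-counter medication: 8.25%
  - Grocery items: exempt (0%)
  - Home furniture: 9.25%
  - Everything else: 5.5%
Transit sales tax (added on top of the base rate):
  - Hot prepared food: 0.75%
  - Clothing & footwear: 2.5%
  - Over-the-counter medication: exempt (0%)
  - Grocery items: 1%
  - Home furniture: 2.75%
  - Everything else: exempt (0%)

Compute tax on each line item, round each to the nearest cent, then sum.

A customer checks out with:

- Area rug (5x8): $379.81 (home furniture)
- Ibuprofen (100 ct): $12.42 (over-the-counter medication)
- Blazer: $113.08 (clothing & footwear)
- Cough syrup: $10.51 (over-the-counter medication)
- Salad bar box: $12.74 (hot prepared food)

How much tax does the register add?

$60.39

Area rug (5x8) $379.81: home furniture → 9.25% + 2.75% transit = 12% → $45.58
Ibuprofen (100 ct) $12.42: over-the-counter medication → 8.25% + 0% transit = 8.25% → $1.02
Blazer $113.08: clothing & footwear → 8.25% + 2.5% transit = 10.75% → $12.16
Cough syrup $10.51: over-the-counter medication → 8.25% + 0% transit = 8.25% → $0.87
Salad bar box $12.74: hot prepared food → 5.25% + 0.75% transit = 6% → $0.76
Total tax = $45.58 + $1.02 + $12.16 + $0.87 + $0.76 = $60.39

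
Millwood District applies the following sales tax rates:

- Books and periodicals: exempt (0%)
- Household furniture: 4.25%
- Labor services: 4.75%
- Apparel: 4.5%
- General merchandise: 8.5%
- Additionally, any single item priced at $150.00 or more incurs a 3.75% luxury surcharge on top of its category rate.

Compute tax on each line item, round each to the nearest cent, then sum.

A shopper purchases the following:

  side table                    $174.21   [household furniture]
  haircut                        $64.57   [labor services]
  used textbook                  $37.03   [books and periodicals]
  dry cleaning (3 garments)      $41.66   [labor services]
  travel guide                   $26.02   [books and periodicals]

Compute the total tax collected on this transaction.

Side table $174.21: household furniture → 4.25% + 3.75% surcharge = 8% → $13.94
Haircut $64.57: labor services → 4.75% → $3.07
Used textbook $37.03: books and periodicals → 0% → $0.00
Dry cleaning (3 garments) $41.66: labor services → 4.75% → $1.98
Travel guide $26.02: books and periodicals → 0% → $0.00
Total tax = $13.94 + $3.07 + $1.98 = $18.99

$18.99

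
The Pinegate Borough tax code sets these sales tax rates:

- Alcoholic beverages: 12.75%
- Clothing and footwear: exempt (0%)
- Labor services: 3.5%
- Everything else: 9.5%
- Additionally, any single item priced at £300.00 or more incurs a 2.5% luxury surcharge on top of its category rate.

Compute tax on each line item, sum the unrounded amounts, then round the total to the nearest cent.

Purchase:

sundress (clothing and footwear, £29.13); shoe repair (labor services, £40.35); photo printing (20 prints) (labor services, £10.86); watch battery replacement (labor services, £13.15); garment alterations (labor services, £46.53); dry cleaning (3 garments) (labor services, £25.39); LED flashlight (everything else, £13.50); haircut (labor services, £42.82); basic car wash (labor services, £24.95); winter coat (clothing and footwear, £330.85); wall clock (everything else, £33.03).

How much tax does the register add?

£19.83

Sundress £29.13: clothing and footwear → 0% → £0.00
Shoe repair £40.35: labor services → 3.5% → £1.41225
Photo printing (20 prints) £10.86: labor services → 3.5% → £0.3801
Watch battery replacement £13.15: labor services → 3.5% → £0.46025
Garment alterations £46.53: labor services → 3.5% → £1.62855
Dry cleaning (3 garments) £25.39: labor services → 3.5% → £0.88865
LED flashlight £13.50: everything else → 9.5% → £1.2825
Haircut £42.82: labor services → 3.5% → £1.4987
Basic car wash £24.95: labor services → 3.5% → £0.87325
Winter coat £330.85: clothing and footwear → 0% + 2.5% surcharge = 2.5% → £8.27125
Wall clock £33.03: everything else → 9.5% → £3.13785
Unrounded tax sum = £19.83335 → £19.83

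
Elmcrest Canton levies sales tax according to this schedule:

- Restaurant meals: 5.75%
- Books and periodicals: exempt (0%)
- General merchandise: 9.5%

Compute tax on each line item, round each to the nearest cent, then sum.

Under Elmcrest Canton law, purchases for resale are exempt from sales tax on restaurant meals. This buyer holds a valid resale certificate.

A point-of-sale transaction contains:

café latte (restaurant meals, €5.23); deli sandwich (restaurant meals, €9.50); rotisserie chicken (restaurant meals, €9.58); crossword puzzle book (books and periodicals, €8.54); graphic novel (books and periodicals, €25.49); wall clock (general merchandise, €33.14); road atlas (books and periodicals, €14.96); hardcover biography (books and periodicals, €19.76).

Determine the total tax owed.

Café latte €5.23: restaurant meals, buyer-exempt → 0% → €0.00
Deli sandwich €9.50: restaurant meals, buyer-exempt → 0% → €0.00
Rotisserie chicken €9.58: restaurant meals, buyer-exempt → 0% → €0.00
Crossword puzzle book €8.54: books and periodicals → 0% → €0.00
Graphic novel €25.49: books and periodicals → 0% → €0.00
Wall clock €33.14: general merchandise → 9.5% → €3.15
Road atlas €14.96: books and periodicals → 0% → €0.00
Hardcover biography €19.76: books and periodicals → 0% → €0.00
Total tax = €3.15

€3.15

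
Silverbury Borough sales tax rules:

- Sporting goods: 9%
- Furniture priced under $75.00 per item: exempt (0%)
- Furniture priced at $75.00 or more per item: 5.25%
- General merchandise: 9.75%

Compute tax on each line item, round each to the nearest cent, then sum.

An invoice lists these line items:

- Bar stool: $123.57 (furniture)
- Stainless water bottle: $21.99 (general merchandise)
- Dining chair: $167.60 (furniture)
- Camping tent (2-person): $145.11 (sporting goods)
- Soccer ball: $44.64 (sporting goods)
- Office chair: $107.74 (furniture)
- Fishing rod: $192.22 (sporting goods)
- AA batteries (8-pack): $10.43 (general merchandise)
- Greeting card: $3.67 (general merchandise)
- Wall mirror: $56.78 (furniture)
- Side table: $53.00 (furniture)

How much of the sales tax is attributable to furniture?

Bar stool $123.57: furniture, $75.00 or more → 5.25% → $6.49
Dining chair $167.60: furniture, $75.00 or more → 5.25% → $8.80
Office chair $107.74: furniture, $75.00 or more → 5.25% → $5.66
Wall mirror $56.78: furniture, under $75.00 → 0% → $0.00
Side table $53.00: furniture, under $75.00 → 0% → $0.00
Tax on furniture = $6.49 + $8.80 + $5.66 + $0.00 + $0.00 = $20.95

$20.95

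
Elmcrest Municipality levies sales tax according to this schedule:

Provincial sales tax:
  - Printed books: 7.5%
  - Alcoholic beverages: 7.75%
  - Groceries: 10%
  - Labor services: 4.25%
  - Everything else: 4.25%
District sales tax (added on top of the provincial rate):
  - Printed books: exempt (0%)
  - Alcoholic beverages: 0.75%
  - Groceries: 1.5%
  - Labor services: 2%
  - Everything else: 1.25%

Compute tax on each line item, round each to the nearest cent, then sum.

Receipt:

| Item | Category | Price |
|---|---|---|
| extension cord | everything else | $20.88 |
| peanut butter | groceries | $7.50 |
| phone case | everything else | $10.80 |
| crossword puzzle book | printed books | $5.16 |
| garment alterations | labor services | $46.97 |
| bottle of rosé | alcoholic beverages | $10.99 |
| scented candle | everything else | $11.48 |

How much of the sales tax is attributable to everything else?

Extension cord $20.88: everything else → 4.25% + 1.25% district = 5.5% → $1.15
Phone case $10.80: everything else → 4.25% + 1.25% district = 5.5% → $0.59
Scented candle $11.48: everything else → 4.25% + 1.25% district = 5.5% → $0.63
Tax on everything else = $1.15 + $0.59 + $0.63 = $2.37

$2.37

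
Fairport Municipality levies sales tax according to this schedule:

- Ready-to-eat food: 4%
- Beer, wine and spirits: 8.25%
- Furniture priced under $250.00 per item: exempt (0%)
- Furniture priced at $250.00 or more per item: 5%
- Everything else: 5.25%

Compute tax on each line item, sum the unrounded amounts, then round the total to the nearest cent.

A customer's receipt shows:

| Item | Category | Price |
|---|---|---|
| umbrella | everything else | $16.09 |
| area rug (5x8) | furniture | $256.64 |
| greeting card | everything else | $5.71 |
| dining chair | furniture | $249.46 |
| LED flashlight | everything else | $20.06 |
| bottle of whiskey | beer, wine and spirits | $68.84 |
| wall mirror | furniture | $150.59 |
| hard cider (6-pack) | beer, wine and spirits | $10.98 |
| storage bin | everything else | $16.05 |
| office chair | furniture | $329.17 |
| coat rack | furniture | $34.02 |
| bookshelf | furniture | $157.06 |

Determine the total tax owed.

$38.92

Umbrella $16.09: everything else → 5.25% → $0.844725
Area rug (5x8) $256.64: furniture, $250.00 or more → 5% → $12.832
Greeting card $5.71: everything else → 5.25% → $0.299775
Dining chair $249.46: furniture, under $250.00 → 0% → $0.00
LED flashlight $20.06: everything else → 5.25% → $1.05315
Bottle of whiskey $68.84: beer, wine and spirits → 8.25% → $5.6793
Wall mirror $150.59: furniture, under $250.00 → 0% → $0.00
Hard cider (6-pack) $10.98: beer, wine and spirits → 8.25% → $0.90585
Storage bin $16.05: everything else → 5.25% → $0.842625
Office chair $329.17: furniture, $250.00 or more → 5% → $16.4585
Coat rack $34.02: furniture, under $250.00 → 0% → $0.00
Bookshelf $157.06: furniture, under $250.00 → 0% → $0.00
Unrounded tax sum = $38.915925 → $38.92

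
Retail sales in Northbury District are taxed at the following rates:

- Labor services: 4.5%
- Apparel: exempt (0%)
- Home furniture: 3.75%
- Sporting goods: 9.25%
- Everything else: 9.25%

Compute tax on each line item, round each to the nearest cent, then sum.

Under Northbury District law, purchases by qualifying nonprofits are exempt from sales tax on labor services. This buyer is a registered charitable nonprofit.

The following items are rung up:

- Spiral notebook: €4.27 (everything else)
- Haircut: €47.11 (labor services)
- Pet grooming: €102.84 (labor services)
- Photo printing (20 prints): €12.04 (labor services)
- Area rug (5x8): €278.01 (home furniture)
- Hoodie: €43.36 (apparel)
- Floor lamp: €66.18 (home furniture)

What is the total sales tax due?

€13.30

Spiral notebook €4.27: everything else → 9.25% → €0.39
Haircut €47.11: labor services, buyer-exempt → 0% → €0.00
Pet grooming €102.84: labor services, buyer-exempt → 0% → €0.00
Photo printing (20 prints) €12.04: labor services, buyer-exempt → 0% → €0.00
Area rug (5x8) €278.01: home furniture → 3.75% → €10.43
Hoodie €43.36: apparel → 0% → €0.00
Floor lamp €66.18: home furniture → 3.75% → €2.48
Total tax = €0.39 + €10.43 + €2.48 = €13.30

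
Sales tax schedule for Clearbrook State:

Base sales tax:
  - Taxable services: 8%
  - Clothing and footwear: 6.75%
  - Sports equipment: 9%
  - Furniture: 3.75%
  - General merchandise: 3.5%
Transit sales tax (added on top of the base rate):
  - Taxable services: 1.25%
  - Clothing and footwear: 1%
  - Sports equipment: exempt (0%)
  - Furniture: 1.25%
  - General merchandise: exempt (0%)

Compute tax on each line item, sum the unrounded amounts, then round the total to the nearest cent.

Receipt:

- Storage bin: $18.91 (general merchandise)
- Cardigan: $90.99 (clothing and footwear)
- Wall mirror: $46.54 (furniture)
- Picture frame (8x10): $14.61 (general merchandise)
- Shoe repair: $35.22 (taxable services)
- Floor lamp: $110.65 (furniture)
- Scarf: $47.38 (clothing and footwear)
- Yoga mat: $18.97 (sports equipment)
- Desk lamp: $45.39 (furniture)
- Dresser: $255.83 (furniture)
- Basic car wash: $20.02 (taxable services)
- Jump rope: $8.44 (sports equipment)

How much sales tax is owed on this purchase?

Storage bin $18.91: general merchandise → 3.5% + 0% transit = 3.5% → $0.66185
Cardigan $90.99: clothing and footwear → 6.75% + 1% transit = 7.75% → $7.051725
Wall mirror $46.54: furniture → 3.75% + 1.25% transit = 5% → $2.327
Picture frame (8x10) $14.61: general merchandise → 3.5% + 0% transit = 3.5% → $0.51135
Shoe repair $35.22: taxable services → 8% + 1.25% transit = 9.25% → $3.25785
Floor lamp $110.65: furniture → 3.75% + 1.25% transit = 5% → $5.5325
Scarf $47.38: clothing and footwear → 6.75% + 1% transit = 7.75% → $3.67195
Yoga mat $18.97: sports equipment → 9% + 0% transit = 9% → $1.7073
Desk lamp $45.39: furniture → 3.75% + 1.25% transit = 5% → $2.2695
Dresser $255.83: furniture → 3.75% + 1.25% transit = 5% → $12.7915
Basic car wash $20.02: taxable services → 8% + 1.25% transit = 9.25% → $1.85185
Jump rope $8.44: sports equipment → 9% + 0% transit = 9% → $0.7596
Unrounded tax sum = $42.393975 → $42.39

$42.39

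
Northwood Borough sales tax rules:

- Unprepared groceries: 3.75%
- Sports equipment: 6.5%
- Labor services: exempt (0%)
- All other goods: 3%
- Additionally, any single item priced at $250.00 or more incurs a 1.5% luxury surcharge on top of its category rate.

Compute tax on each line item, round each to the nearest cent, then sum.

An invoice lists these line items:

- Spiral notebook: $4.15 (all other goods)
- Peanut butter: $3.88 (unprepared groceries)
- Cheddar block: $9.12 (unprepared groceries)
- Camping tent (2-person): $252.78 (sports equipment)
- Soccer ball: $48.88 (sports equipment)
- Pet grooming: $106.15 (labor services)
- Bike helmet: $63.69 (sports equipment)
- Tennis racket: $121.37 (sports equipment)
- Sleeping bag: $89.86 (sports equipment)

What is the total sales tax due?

$41.88

Spiral notebook $4.15: all other goods → 3% → $0.12
Peanut butter $3.88: unprepared groceries → 3.75% → $0.15
Cheddar block $9.12: unprepared groceries → 3.75% → $0.34
Camping tent (2-person) $252.78: sports equipment → 6.5% + 1.5% surcharge = 8% → $20.22
Soccer ball $48.88: sports equipment → 6.5% → $3.18
Pet grooming $106.15: labor services → 0% → $0.00
Bike helmet $63.69: sports equipment → 6.5% → $4.14
Tennis racket $121.37: sports equipment → 6.5% → $7.89
Sleeping bag $89.86: sports equipment → 6.5% → $5.84
Total tax = $0.12 + $0.15 + $0.34 + $20.22 + $3.18 + $4.14 + $7.89 + $5.84 = $41.88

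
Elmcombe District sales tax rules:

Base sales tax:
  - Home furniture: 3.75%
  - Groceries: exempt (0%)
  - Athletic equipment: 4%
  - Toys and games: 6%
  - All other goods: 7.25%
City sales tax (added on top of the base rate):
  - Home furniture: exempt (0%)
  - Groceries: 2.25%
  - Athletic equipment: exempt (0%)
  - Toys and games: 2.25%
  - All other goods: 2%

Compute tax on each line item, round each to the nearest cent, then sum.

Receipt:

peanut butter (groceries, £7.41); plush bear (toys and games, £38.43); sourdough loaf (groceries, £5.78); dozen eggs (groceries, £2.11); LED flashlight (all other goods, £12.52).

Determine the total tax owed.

£4.68

Peanut butter £7.41: groceries → 0% + 2.25% city = 2.25% → £0.17
Plush bear £38.43: toys and games → 6% + 2.25% city = 8.25% → £3.17
Sourdough loaf £5.78: groceries → 0% + 2.25% city = 2.25% → £0.13
Dozen eggs £2.11: groceries → 0% + 2.25% city = 2.25% → £0.05
LED flashlight £12.52: all other goods → 7.25% + 2% city = 9.25% → £1.16
Total tax = £0.17 + £3.17 + £0.13 + £0.05 + £1.16 = £4.68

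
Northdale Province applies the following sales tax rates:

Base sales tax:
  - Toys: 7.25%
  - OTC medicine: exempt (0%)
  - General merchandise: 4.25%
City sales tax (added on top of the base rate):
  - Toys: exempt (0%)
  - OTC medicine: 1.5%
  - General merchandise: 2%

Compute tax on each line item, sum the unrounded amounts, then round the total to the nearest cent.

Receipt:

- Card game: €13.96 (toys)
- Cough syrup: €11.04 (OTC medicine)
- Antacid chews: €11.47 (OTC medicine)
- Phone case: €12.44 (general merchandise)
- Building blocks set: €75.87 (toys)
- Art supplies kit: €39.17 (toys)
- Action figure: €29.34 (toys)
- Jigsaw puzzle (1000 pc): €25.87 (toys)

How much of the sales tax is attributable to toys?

Card game €13.96: toys → 7.25% + 0% city = 7.25% → €1.0121
Building blocks set €75.87: toys → 7.25% + 0% city = 7.25% → €5.500575
Art supplies kit €39.17: toys → 7.25% + 0% city = 7.25% → €2.839825
Action figure €29.34: toys → 7.25% + 0% city = 7.25% → €2.12715
Jigsaw puzzle (1000 pc) €25.87: toys → 7.25% + 0% city = 7.25% → €1.875575
Tax on toys: unrounded sum = €13.355225 → €13.36

€13.36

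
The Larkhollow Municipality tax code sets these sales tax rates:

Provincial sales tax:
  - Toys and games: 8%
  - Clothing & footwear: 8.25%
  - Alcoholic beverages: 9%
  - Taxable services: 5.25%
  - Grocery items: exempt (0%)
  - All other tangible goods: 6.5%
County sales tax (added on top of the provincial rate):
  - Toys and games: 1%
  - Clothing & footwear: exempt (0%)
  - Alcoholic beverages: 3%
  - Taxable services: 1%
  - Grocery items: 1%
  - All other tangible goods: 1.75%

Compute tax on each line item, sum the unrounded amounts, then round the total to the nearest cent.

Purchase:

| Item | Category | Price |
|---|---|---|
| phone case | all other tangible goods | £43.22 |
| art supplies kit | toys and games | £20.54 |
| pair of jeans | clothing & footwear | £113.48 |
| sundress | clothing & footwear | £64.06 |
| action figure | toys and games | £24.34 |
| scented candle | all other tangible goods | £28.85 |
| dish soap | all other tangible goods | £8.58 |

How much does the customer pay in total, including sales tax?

Phone case £43.22: all other tangible goods → 6.5% + 1.75% county = 8.25% → £3.56565
Art supplies kit £20.54: toys and games → 8% + 1% county = 9% → £1.8486
Pair of jeans £113.48: clothing & footwear → 8.25% + 0% county = 8.25% → £9.3621
Sundress £64.06: clothing & footwear → 8.25% + 0% county = 8.25% → £5.28495
Action figure £24.34: toys and games → 8% + 1% county = 9% → £2.1906
Scented candle £28.85: all other tangible goods → 6.5% + 1.75% county = 8.25% → £2.380125
Dish soap £8.58: all other tangible goods → 6.5% + 1.75% county = 8.25% → £0.70785
Subtotal = £303.07; unrounded tax = £25.339875 → £25.34; total due = £328.41

£328.41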